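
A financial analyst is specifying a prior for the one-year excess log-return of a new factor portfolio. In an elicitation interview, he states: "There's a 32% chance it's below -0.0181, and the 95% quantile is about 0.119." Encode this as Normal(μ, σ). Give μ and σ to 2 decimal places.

μ = 0.01, σ = 0.06

For Normal(μ,σ), the p-quantile is μ + z_p·σ. Here z_{0.32} = -0.4677, z_{0.95} = 1.645.
So -0.0181 = μ − 0.4677σ and 0.119 = μ + 1.645σ.
Subtracting: σ = (0.119 − -0.0181)/(1.645 − (-0.4677)) = 0.06.
Then μ = -0.0181 − (-0.4677)·0.06 = 0.01.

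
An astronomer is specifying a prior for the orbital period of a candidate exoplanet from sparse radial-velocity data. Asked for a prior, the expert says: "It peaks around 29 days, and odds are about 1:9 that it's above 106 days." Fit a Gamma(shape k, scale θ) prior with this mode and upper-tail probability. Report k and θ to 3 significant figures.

k ≈ 2.11, θ ≈ 26.2

Gamma(k,θ) with k>1 has mode (k−1)θ, so θ = 29/(k−1).
Need P(X < 106) = 0.9 with θ tied to k this way. Start at k = 2, θ = 29: P(X<106) ≈ 0.880.
Too low — raise k to concentrate. Iterating converges to k ≈ 2.11.
Then θ = 29/(2.11−1) ≈ 26.2.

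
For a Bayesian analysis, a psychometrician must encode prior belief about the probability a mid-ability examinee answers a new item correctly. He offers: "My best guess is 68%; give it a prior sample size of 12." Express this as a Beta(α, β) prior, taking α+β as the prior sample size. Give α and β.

α = 8.16, β = 3.84

Under the effective-sample-size interpretation, Beta(α, β) has prior mean α/(α+β) and prior sample size α+β.
So α+β = 12 and α/(α+β) = 0.68, giving α = 0.68·12 = 8.16 and β = 12 − 8.16 = 3.84.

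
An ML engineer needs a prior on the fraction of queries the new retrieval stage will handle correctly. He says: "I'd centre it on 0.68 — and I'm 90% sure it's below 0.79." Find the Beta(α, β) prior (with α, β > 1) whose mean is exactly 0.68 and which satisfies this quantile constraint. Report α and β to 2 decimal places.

α ≈ 18.70, β ≈ 8.80

With mean 0.68 fixed, write α = 0.68s, β = 0.32s where s = α+β.
Need P(θ < 0.79) = 0.9 under Beta(0.68s, 0.32s). Normal approximation: (q−m)/√(m(1−m)/s) ≈ z_{0.9} = 1.28, so s ≈ 0.68·0.32·(1.28)²/(0.79−0.68)² = 29.5.
At s = 29.5: P(θ<0.79) ≈ 0.909. Adjusting to match 0.9 gives s ≈ 27.49.
So α = 0.68·27.49 ≈ 18.70, β = 0.32·27.49 ≈ 8.80.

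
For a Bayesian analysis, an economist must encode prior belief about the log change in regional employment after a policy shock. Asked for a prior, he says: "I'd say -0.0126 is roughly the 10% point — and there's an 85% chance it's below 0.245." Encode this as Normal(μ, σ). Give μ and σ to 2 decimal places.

The p-quantile of Normal(μ,σ) is μ + z_p·σ, with z_{0.1} = -1.282 and z_{0.85} = 1.036.
Eliminate σ: μ = (z₂·x₁ − z₁·x₂)/(z₂ − z₁) = (1.036·-0.0126 − (-1.282)·0.245)/2.318 = 0.13.
Then σ = (x₂ − x₁)/(z₂ − z₁) = (0.245 − -0.0126)/2.318 = 0.11.

μ = 0.13, σ = 0.11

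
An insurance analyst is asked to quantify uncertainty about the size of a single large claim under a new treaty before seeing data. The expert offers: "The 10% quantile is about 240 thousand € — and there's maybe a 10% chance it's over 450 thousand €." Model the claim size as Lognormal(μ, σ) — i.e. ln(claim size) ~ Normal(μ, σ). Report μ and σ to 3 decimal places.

μ ≈ 5.795, σ ≈ 0.245

If T ~ Lognormal(μ,σ) then ln T ~ Normal(μ,σ), so the p-quantile of ln T is μ + z_p·σ.
ln(240) = 5.481 and ln(450) = 6.109; z_{0.1} = -1.282, z_{0.9} = 1.282.
σ = (6.109 − 5.481)/(1.282 − (-1.282)) = 0.245.
μ = 5.481 − (-1.282)·0.245 = 5.795.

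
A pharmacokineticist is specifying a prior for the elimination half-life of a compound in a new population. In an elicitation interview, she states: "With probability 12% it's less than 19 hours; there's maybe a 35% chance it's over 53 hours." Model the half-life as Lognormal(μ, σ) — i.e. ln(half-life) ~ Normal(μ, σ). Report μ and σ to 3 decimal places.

If T ~ Lognormal(μ,σ) then ln T ~ Normal(μ,σ), so the p-quantile of ln T is μ + z_p·σ.
ln(19) = 2.944 and ln(53) = 3.97; z_{0.12} = -1.175, z_{0.65} = 0.3853.
σ = (3.97 − 2.944)/(0.3853 − (-1.175)) = 0.657.
μ = 2.944 − (-1.175)·0.657 = 3.717.

μ ≈ 3.717, σ ≈ 0.657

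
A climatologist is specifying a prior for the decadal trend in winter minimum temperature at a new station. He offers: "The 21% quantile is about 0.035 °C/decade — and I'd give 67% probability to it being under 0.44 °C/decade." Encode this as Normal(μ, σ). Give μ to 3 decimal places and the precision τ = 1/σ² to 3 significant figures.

The p-quantile of Normal(μ,σ) is μ + z_p·σ, with z_{0.21} = -0.8064 and z_{0.67} = 0.4399.
Eliminate σ: μ = (z₂·x₁ − z₁·x₂)/(z₂ − z₁) = (0.4399·0.035 − (-0.8064)·0.44)/1.246 = 0.297.
Then σ = (x₂ − x₁)/(z₂ − z₁) = (0.44 − 0.035)/1.246 = 0.325.
Precision τ = 1/σ² = 1/0.325² = 9.47.

μ = 0.297, τ = 9.47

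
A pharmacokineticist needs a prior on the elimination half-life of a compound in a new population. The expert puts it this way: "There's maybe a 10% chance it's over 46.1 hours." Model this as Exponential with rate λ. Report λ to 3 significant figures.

λ ≈ 0.0499

P(T > 46.1) = e^(−λ·46.1) = 0.1, so λ = −ln(0.1)/46.1 = 0.0499.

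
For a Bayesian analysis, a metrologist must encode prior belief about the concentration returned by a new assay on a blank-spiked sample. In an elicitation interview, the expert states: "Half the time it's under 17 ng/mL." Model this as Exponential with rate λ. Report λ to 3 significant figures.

λ ≈ 0.0408

Exponential median = ln 2 / λ, so λ = ln 2 / 17.0 = 0.0408.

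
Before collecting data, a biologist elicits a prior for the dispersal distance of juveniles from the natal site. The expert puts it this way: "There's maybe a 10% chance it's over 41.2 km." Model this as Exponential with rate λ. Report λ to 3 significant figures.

P(T > 41.2) = e^(−λ·41.2) = 0.1, so λ = −ln(0.1)/41.2 = 0.0559.

λ ≈ 0.0559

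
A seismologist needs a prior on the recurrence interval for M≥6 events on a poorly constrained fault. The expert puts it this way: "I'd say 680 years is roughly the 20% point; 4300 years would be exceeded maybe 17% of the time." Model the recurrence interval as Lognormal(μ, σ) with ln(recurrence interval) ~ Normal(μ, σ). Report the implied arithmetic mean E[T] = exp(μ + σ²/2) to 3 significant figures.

E[T] ≈ 2730 years

If T ~ Lognormal(μ,σ) then ln T ~ Normal(μ,σ), so the p-quantile of ln T is μ + z_p·σ.
ln(680) = 6.522 and ln(4300) = 8.366; z_{0.2} = -0.8416, z_{0.83} = 0.9542.
σ = (8.366 − 6.522)/(0.9542 − (-0.8416)) = 1.027.
μ = 6.522 − (-0.8416)·1.027 = 7.386.
E[T] = exp(μ + σ²/2) = exp(7.386 + 0.5274) = 2730 years.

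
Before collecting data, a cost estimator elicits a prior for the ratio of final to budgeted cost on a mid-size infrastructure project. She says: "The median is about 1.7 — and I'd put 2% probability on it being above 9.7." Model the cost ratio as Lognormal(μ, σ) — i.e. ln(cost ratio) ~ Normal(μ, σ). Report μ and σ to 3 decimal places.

If T ~ Lognormal(μ,σ) then ln T ~ Normal(μ,σ), so the p-quantile of ln T is μ + z_p·σ.
ln(1.7) = 0.5306 and ln(9.7) = 2.272; z_{0.5} = 0, z_{0.98} = 2.054.
σ = (2.272 − 0.5306)/(2.054 − (0)) = 0.848.
μ = 0.5306 − (0)·0.848 = 0.531.

μ ≈ 0.531, σ ≈ 0.848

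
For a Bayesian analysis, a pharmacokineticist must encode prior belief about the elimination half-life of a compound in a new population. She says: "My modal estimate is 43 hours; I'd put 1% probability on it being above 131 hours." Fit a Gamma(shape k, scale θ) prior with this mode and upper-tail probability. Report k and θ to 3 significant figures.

k ≈ 4.61, θ ≈ 11.9

Gamma(k,θ) with k>1 has mode (k−1)θ, so θ = 43/(k−1).
Need P(X < 131) = 0.99 with θ tied to k this way. Start at k = 2, θ = 43: P(X<131) ≈ 0.808.
Too low — raise k to concentrate. Iterating converges to k ≈ 4.61.
Then θ = 43/(4.61−1) ≈ 11.9.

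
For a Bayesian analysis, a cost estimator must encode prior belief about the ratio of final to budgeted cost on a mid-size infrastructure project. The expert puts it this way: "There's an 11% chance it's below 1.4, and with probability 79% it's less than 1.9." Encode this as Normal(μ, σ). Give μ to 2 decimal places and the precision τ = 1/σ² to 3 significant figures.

For Normal(μ,σ), the p-quantile is μ + z_p·σ. Here z_{0.11} = -1.227, z_{0.79} = 0.8064.
So 1.4 = μ − 1.227σ and 1.9 = μ + 0.8064σ.
Subtracting: σ = (1.9 − 1.4)/(0.8064 − (-1.227)) = 0.25.
Then μ = 1.4 − (-1.227)·0.25 = 1.70.
Precision τ = 1/σ² = 1/0.2459² = 16.5.

μ = 1.70, τ = 16.5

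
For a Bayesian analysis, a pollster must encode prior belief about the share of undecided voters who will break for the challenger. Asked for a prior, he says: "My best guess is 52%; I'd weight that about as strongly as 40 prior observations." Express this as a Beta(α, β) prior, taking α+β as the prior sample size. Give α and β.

Under the effective-sample-size interpretation, Beta(α, β) has prior mean α/(α+β) and prior sample size α+β.
So α+β = 40 and α/(α+β) = 0.52, giving α = 0.52·40 = 20.8 and β = 40 − 20.8 = 19.2.

α = 20.8, β = 19.2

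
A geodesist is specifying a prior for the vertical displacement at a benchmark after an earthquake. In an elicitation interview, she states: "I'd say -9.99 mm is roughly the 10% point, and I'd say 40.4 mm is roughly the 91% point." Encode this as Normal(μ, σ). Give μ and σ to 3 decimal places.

μ = 14.636, σ = 19.216

For Normal(μ,σ), the p-quantile is μ + z_p·σ. Here z_{0.1} = -1.282, z_{0.91} = 1.341.
So -9.99 = μ − 1.282σ and 40.4 = μ + 1.341σ.
Subtracting: σ = (40.4 − -9.99)/(1.341 − (-1.282)) = 19.216.
Then μ = -9.99 − (-1.282)·19.216 = 14.636.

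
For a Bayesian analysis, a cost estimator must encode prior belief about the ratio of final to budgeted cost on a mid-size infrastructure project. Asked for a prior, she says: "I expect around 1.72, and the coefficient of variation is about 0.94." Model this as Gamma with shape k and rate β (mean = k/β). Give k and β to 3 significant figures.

For Gamma(k, rate β): mean = k/β, variance = k/β², so CV = 1/√k.
CV = 0.94, hence k = 1/CV² = 1.13.
Then β = k/mean = 1.13/1.72 = 0.658.

k ≈ 1.13, β ≈ 0.658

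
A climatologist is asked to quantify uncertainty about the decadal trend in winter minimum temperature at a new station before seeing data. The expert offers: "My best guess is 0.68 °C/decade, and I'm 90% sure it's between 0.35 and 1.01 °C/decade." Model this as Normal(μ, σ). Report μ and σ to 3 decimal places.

μ = 0.680, σ = 0.201

A symmetric 90% interval runs μ ± z·σ with z = 1.645.
Half-width = 0.33, so σ = 0.33/1.645 = 0.201.
μ is the stated best guess, 0.680.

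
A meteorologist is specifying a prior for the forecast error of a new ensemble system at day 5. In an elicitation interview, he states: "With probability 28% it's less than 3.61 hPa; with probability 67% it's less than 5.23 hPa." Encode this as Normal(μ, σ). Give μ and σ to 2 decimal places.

The p-quantile of Normal(μ,σ) is μ + z_p·σ, with z_{0.28} = -0.5828 and z_{0.67} = 0.4399.
Eliminate σ: μ = (z₂·x₁ − z₁·x₂)/(z₂ − z₁) = (0.4399·3.61 − (-0.5828)·5.23)/1.023 = 4.53.
Then σ = (x₂ − x₁)/(z₂ − z₁) = (5.23 − 3.61)/1.023 = 1.58.

μ = 4.53, σ = 1.58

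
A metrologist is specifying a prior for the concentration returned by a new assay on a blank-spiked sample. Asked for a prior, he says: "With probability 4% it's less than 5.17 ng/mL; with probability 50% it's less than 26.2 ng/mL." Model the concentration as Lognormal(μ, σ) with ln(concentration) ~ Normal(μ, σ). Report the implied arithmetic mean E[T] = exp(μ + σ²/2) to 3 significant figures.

E[T] ≈ 40.3 ng/mL

If T ~ Lognormal(μ,σ) then ln T ~ Normal(μ,σ), so the p-quantile of ln T is μ + z_p·σ.
ln(5.17) = 1.643 and ln(26.2) = 3.266; z_{0.04} = -1.751, z_{0.5} = 0.
σ = (3.266 − 1.643)/(0 − (-1.751)) = 0.927.
μ = 1.643 − (-1.751)·0.927 = 3.266.
E[T] = exp(μ + σ²/2) = exp(3.266 + 0.4297) = 40.3 ng/mL.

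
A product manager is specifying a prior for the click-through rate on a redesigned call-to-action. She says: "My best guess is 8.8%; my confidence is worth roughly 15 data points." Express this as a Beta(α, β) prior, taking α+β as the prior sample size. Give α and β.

α = 1.32, β = 13.68

Under the effective-sample-size interpretation, Beta(α, β) has prior mean α/(α+β) and prior sample size α+β.
So α+β = 15 and α/(α+β) = 0.088, giving α = 0.088·15 = 1.32 and β = 15 − 1.32 = 13.68.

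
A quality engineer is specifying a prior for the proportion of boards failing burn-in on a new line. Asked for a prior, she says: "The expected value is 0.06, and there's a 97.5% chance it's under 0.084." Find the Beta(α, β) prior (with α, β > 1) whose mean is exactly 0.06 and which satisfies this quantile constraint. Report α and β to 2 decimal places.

With mean 0.06 fixed, write α = 0.06s, β = 0.94s where s = α+β.
Need P(θ < 0.084) = 0.975 under Beta(0.06s, 0.94s). Normal approximation: (q−m)/√(m(1−m)/s) ≈ z_{0.975} = 1.96, so s ≈ 0.06·0.94·(1.96)²/(0.084−0.06)² = 376.1.
At s = 376.1: P(θ<0.084) ≈ 0.966. Adjusting to match 0.975 gives s ≈ 439.47.
So α = 0.06·439.47 ≈ 26.37, β = 0.94·439.47 ≈ 413.10.

α ≈ 26.37, β ≈ 413.10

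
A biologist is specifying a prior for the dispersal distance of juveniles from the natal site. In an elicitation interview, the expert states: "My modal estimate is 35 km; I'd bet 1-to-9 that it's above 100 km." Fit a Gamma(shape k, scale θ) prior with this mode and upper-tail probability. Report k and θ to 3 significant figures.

Gamma(k,θ) with k>1 has mode (k−1)θ, so θ = 35/(k−1).
Need P(X < 100) = 0.9 with θ tied to k this way. Start at k = 2, θ = 35: P(X<100) ≈ 0.778.
Too low — raise k to concentrate. Iterating converges to k ≈ 2.73.
Then θ = 35/(2.73−1) ≈ 20.2.

k ≈ 2.73, θ ≈ 20.2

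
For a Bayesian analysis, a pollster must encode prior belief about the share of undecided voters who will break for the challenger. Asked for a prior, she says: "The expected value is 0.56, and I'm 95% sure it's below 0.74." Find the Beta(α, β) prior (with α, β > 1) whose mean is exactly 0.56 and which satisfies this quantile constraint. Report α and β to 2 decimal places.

With mean 0.56 fixed, write α = 0.56s, β = 0.44s where s = α+β.
Need P(θ < 0.74) = 0.95 under Beta(0.56s, 0.44s). Normal approximation: (q−m)/√(m(1−m)/s) ≈ z_{0.95} = 1.64, so s ≈ 0.56·0.44·(1.64)²/(0.74−0.56)² = 20.6.
At s = 20.6: P(θ<0.74) ≈ 0.958. Adjusting to match 0.95 gives s ≈ 18.84.
So α = 0.56·18.84 ≈ 10.55, β = 0.44·18.84 ≈ 8.29.

α ≈ 10.55, β ≈ 8.29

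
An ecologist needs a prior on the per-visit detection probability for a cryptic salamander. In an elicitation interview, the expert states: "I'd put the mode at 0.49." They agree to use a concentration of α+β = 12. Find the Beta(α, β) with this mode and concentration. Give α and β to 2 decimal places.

α = 5.90, β = 6.10

For α,β > 1 the Beta mode is (α−1)/(α+β−2). With α+β = 12, the mode is (α−1)/10.
Set (α−1)/10 = 0.49 → α = 1 + 0.49·10 = 5.90.
β = 12 − α = 6.10.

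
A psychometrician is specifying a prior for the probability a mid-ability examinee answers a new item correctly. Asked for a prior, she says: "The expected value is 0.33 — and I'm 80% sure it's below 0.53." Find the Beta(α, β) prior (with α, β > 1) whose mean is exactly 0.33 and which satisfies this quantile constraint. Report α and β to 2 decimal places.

α ≈ 1.19, β ≈ 2.41

With mean 0.33 fixed, write α = 0.33s, β = 0.67s where s = α+β.
Need P(θ < 0.53) = 0.8 under Beta(0.33s, 0.67s). Normal approximation: (q−m)/√(m(1−m)/s) ≈ z_{0.8} = 0.842, so s ≈ 0.33·0.67·(0.842)²/(0.53−0.33)² = 3.9.
At s = 3.9: P(θ<0.53) ≈ 0.808. Adjusting to match 0.8 gives s ≈ 3.60.
So α = 0.33·3.60 ≈ 1.19, β = 0.67·3.60 ≈ 2.41.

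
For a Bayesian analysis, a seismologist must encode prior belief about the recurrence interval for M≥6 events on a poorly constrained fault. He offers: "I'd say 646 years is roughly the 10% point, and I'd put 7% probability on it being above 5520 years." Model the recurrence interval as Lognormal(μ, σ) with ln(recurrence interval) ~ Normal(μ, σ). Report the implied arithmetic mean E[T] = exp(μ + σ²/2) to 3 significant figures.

If T ~ Lognormal(μ,σ) then ln T ~ Normal(μ,σ), so the p-quantile of ln T is μ + z_p·σ.
ln(646) = 6.471 and ln(5520) = 8.616; z_{0.1} = -1.282, z_{0.93} = 1.476.
σ = (8.616 − 6.471)/(1.476 − (-1.282)) = 0.778.
μ = 6.471 − (-1.282)·0.778 = 7.468.
E[T] = exp(μ + σ²/2) = exp(7.468 + 0.3027) = 2370 years.

E[T] ≈ 2370 years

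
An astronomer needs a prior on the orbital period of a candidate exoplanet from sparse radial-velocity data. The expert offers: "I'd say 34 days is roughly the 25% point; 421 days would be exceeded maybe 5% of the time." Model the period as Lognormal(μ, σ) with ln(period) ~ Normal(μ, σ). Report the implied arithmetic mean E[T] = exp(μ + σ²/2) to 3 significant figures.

E[T] ≈ 127 days

If T ~ Lognormal(μ,σ) then ln T ~ Normal(μ,σ), so the p-quantile of ln T is μ + z_p·σ.
ln(34) = 3.526 and ln(421) = 6.043; z_{0.25} = -0.6745, z_{0.95} = 1.645.
σ = (6.043 − 3.526)/(1.645 − (-0.6745)) = 1.085.
μ = 3.526 − (-0.6745)·1.085 = 4.258.
E[T] = exp(μ + σ²/2) = exp(4.258 + 0.5885) = 127 days.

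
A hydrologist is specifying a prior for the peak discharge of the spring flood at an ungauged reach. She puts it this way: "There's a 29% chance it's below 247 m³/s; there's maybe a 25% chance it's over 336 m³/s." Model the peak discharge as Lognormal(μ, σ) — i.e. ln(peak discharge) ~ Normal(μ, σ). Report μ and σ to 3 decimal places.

If T ~ Lognormal(μ,σ) then ln T ~ Normal(μ,σ), so the p-quantile of ln T is μ + z_p·σ.
ln(247) = 5.509 and ln(336) = 5.817; z_{0.29} = -0.5534, z_{0.75} = 0.6745.
σ = (5.817 − 5.509)/(0.6745 − (-0.5534)) = 0.251.
μ = 5.509 − (-0.5534)·0.251 = 5.648.

μ ≈ 5.648, σ ≈ 0.251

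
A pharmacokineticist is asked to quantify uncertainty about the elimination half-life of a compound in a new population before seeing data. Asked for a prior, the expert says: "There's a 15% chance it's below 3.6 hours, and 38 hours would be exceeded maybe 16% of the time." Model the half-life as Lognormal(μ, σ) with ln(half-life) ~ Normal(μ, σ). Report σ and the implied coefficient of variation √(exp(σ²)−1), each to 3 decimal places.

σ ≈ 1.160, CV ≈ 1.686

If T ~ Lognormal(μ,σ) then ln T ~ Normal(μ,σ), so the p-quantile of ln T is μ + z_p·σ.
ln(3.6) = 1.281 and ln(38) = 3.638; z_{0.15} = -1.036, z_{0.84} = 0.9945.
σ = (3.638 − 1.281)/(0.9945 − (-1.036)) = 1.160.
μ = 1.281 − (-1.036)·1.160 = 2.484.
CV = √(exp(σ²)−1) = √(exp(1.3465)−1) = 1.686.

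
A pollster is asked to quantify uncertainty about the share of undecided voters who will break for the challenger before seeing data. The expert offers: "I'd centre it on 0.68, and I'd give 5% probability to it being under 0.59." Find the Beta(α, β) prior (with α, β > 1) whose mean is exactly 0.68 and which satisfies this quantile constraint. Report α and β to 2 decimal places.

With mean 0.68 fixed, write α = 0.68s, β = 0.32s where s = α+β.
Need P(θ < 0.59) = 0.05 under Beta(0.68s, 0.32s). Normal approximation: (q−m)/√(m(1−m)/s) ≈ z_{0.05} = -1.64, so s ≈ 0.68·0.32·(-1.64)²/(0.59−0.68)² = 72.7.
At s = 72.7: P(θ<0.59) ≈ 0.054. Adjusting to match 0.05 gives s ≈ 76.24.
So α = 0.68·76.24 ≈ 51.85, β = 0.32·76.24 ≈ 24.40.

α ≈ 51.85, β ≈ 24.40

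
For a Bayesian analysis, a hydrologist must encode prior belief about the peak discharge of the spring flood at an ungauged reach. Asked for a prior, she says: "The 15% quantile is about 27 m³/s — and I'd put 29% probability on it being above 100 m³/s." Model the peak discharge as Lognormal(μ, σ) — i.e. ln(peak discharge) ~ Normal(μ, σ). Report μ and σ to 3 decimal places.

If T ~ Lognormal(μ,σ) then ln T ~ Normal(μ,σ), so the p-quantile of ln T is μ + z_p·σ.
ln(27) = 3.296 and ln(100) = 4.605; z_{0.15} = -1.036, z_{0.71} = 0.5534.
σ = (4.605 − 3.296)/(0.5534 − (-1.036)) = 0.824.
μ = 3.296 − (-1.036)·0.824 = 4.149.

μ ≈ 4.149, σ ≈ 0.824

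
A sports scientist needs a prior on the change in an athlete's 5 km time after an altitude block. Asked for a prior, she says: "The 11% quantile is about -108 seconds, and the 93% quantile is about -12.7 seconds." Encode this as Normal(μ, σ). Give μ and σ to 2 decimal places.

For Normal(μ,σ), the p-quantile is μ + z_p·σ. Here z_{0.11} = -1.227, z_{0.93} = 1.476.
So -108 = μ − 1.227σ and -12.7 = μ + 1.476σ.
Subtracting: σ = (-12.7 − -108)/(1.476 − (-1.227)) = 35.27.
Then μ = -108 − (-1.227)·35.27 = -64.75.

μ = -64.75, σ = 35.27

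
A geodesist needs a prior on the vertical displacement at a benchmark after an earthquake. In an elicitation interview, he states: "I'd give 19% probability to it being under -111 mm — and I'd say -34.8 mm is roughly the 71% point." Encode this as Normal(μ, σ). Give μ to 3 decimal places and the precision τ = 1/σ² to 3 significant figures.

μ = -64.262, τ = 0.000353

For Normal(μ,σ), the p-quantile is μ + z_p·σ. Here z_{0.19} = -0.8779, z_{0.71} = 0.5534.
So -111 = μ − 0.8779σ and -34.8 = μ + 0.5534σ.
Subtracting: σ = (-34.8 − -111)/(0.5534 − (-0.8779)) = 53.239.
Then μ = -111 − (-0.8779)·53.239 = -64.262.
Precision τ = 1/σ² = 1/53.24² = 0.000353.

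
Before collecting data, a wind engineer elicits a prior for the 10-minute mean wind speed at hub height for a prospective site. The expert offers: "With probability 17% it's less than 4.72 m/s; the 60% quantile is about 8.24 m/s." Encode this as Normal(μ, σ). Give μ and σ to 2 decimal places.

For Normal(μ,σ), the p-quantile is μ + z_p·σ. Here z_{0.17} = -0.9542, z_{0.6} = 0.2533.
So 4.72 = μ − 0.9542σ and 8.24 = μ + 0.2533σ.
Subtracting: σ = (8.24 − 4.72)/(0.2533 − (-0.9542)) = 2.92.
Then μ = 4.72 − (-0.9542)·2.92 = 7.50.

μ = 7.50, σ = 2.92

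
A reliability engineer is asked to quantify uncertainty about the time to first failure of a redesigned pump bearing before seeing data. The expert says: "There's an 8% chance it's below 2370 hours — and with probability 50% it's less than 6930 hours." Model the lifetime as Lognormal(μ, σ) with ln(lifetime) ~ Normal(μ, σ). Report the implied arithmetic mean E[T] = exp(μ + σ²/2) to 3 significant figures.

If T ~ Lognormal(μ,σ) then ln T ~ Normal(μ,σ), so the p-quantile of ln T is μ + z_p·σ.
ln(2370) = 7.771 and ln(6930) = 8.844; z_{0.08} = -1.405, z_{0.5} = 0.
σ = (8.844 − 7.771)/(0 − (-1.405)) = 0.764.
μ = 7.771 − (-1.405)·0.764 = 8.844.
E[T] = exp(μ + σ²/2) = exp(8.844 + 0.2916) = 9280 hours.

E[T] ≈ 9280 hours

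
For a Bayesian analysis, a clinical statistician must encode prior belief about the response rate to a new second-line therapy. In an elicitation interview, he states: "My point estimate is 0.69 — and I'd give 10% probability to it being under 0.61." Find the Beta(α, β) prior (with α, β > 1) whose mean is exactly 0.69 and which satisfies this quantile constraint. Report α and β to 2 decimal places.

α ≈ 38.95, β ≈ 17.50

With mean 0.69 fixed, write α = 0.69s, β = 0.31s where s = α+β.
Need P(θ < 0.61) = 0.1 under Beta(0.69s, 0.31s). Normal approximation: (q−m)/√(m(1−m)/s) ≈ z_{0.1} = -1.28, so s ≈ 0.69·0.31·(-1.28)²/(0.61−0.69)² = 54.9.
At s = 54.9: P(θ<0.61) ≈ 0.103. Adjusting to match 0.1 gives s ≈ 56.44.
So α = 0.69·56.44 ≈ 38.95, β = 0.31·56.44 ≈ 17.50.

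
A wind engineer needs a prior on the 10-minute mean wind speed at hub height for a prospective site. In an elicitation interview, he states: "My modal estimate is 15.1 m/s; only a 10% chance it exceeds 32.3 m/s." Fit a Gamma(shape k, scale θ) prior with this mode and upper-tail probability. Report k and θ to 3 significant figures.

k ≈ 4.32, θ ≈ 4.54

Gamma(k,θ) with k>1 has mode (k−1)θ, so θ = 15.1/(k−1).
Need P(X < 32.3) = 0.9 with θ tied to k this way. Start at k = 2, θ = 15.1: P(X<32.3) ≈ 0.630.
Too low — raise k to concentrate. Iterating converges to k ≈ 4.32.
Then θ = 15.1/(4.32−1) ≈ 4.54.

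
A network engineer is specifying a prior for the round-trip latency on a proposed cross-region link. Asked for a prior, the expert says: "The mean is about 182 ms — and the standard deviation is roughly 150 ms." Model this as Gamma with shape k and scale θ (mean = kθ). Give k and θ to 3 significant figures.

k ≈ 1.47, θ ≈ 124

For Gamma(k, scale θ): mean = kθ, variance = kθ², so CV = 1/√k.
CV = SD/mean = 150/182 = 0.8242, hence k = 1/CV² = 1.47.
Then θ = mean/k = 182/1.47 = 124.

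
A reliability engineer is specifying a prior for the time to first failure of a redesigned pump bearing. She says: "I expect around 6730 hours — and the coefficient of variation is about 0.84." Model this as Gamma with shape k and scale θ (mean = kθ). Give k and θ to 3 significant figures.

For Gamma(k, scale θ): mean = kθ, variance = kθ², so CV = 1/√k.
CV = 0.84, hence k = 1/CV² = 1.42.
Then θ = mean/k = 6730/1.42 = 4750.

k ≈ 1.42, θ ≈ 4750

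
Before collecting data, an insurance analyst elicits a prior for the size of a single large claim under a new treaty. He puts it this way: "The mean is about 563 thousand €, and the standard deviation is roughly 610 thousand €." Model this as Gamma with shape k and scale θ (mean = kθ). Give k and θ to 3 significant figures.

For Gamma(k, scale θ): mean = kθ, variance = kθ², so CV = 1/√k.
CV = SD/mean = 610/563 = 1.083, hence k = 1/CV² = 0.852.
Then θ = mean/k = 563/0.852 = 661.

k ≈ 0.852, θ ≈ 661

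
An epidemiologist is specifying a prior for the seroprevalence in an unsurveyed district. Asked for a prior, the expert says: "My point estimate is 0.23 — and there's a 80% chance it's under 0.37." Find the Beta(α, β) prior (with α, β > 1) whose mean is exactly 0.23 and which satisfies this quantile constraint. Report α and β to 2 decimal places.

With mean 0.23 fixed, write α = 0.23s, β = 0.77s where s = α+β.
Need P(θ < 0.37) = 0.8 under Beta(0.23s, 0.77s). Normal approximation: (q−m)/√(m(1−m)/s) ≈ z_{0.8} = 0.842, so s ≈ 0.23·0.77·(0.842)²/(0.37−0.23)² = 6.4.
At s = 6.4: P(θ<0.37) ≈ 0.816. Adjusting to match 0.8 gives s ≈ 5.24.
So α = 0.23·5.24 ≈ 1.20, β = 0.77·5.24 ≈ 4.03.

α ≈ 1.20, β ≈ 4.03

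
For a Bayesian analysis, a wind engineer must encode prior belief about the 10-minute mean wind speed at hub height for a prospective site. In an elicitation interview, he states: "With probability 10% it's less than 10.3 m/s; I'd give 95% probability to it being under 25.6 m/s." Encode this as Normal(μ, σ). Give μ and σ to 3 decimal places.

μ = 17.000, σ = 5.228

For Normal(μ,σ), the p-quantile is μ + z_p·σ. Here z_{0.1} = -1.282, z_{0.95} = 1.645.
So 10.3 = μ − 1.282σ and 25.6 = μ + 1.645σ.
Subtracting: σ = (25.6 − 10.3)/(1.645 − (-1.282)) = 5.228.
Then μ = 10.3 − (-1.282)·5.228 = 17.000.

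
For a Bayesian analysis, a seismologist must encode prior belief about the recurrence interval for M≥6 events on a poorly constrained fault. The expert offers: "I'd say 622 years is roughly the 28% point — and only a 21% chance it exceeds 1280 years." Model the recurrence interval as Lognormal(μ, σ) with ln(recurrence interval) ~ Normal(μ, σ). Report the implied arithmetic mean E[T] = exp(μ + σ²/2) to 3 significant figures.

E[T] ≈ 964 years

If T ~ Lognormal(μ,σ) then ln T ~ Normal(μ,σ), so the p-quantile of ln T is μ + z_p·σ.
ln(622) = 6.433 and ln(1280) = 7.155; z_{0.28} = -0.5828, z_{0.79} = 0.8064.
σ = (7.155 − 6.433)/(0.8064 − (-0.5828)) = 0.519.
μ = 6.433 − (-0.5828)·0.519 = 6.736.
E[T] = exp(μ + σ²/2) = exp(6.736 + 0.1349) = 964 years.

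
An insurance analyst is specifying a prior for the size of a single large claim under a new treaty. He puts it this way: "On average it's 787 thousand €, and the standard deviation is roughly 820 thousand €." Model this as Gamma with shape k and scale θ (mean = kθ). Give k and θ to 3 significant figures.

For Gamma(k, scale θ): mean = kθ, variance = kθ², so CV = 1/√k.
CV = SD/mean = 820/787 = 1.042, hence k = 1/CV² = 0.921.
Then θ = mean/k = 787/0.921 = 854.

k ≈ 0.921, θ ≈ 854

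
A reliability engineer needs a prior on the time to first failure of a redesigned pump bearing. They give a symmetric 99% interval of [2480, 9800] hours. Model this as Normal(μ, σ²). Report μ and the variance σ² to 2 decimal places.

μ = 6140.00, σ² = 2018961.38

A symmetric 99% interval runs μ ± z·σ with z = 2.576.
Half-width = 3660, so σ = 3660/2.576 = 1420.902 and σ² = 2018961.38.
μ is the interval midpoint, 6140.00.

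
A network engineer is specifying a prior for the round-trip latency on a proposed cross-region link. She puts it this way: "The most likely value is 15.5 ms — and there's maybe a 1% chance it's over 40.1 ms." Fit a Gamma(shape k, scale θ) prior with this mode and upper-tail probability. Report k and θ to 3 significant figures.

k ≈ 6.16, θ ≈ 3.01

Gamma(k,θ) with k>1 has mode (k−1)θ, so θ = 15.5/(k−1).
Need P(X < 40.1) = 0.99 with θ tied to k this way. Start at k = 2, θ = 15.5: P(X<40.1) ≈ 0.730.
Too low — raise k to concentrate. Iterating converges to k ≈ 6.16.
Then θ = 15.5/(6.16−1) ≈ 3.01.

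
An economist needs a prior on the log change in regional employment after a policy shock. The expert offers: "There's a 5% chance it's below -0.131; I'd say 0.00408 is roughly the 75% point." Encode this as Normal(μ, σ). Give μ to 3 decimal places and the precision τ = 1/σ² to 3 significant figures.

The p-quantile of Normal(μ,σ) is μ + z_p·σ, with z_{0.05} = -1.645 and z_{0.75} = 0.6745.
Eliminate σ: μ = (z₂·x₁ − z₁·x₂)/(z₂ − z₁) = (0.6745·-0.131 − (-1.645)·0.00408)/2.319 = -0.035.
Then σ = (x₂ − x₁)/(z₂ − z₁) = (0.00408 − -0.131)/2.319 = 0.058.
Precision τ = 1/σ² = 1/0.05824² = 295.

μ = -0.035, τ = 295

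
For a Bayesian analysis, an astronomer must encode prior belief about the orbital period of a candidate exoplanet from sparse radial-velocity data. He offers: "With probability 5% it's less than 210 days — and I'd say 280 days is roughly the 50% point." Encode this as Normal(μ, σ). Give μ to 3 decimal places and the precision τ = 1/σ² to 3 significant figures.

The p-quantile of Normal(μ,σ) is μ + z_p·σ, with z_{0.05} = -1.645 and z_{0.5} = 0.
Eliminate σ: μ = (z₂·x₁ − z₁·x₂)/(z₂ − z₁) = (0·210 − (-1.645)·280)/1.645 = 280.000.
Then σ = (x₂ − x₁)/(z₂ − z₁) = (280 − 210)/1.645 = 42.557.
Precision τ = 1/σ² = 1/42.56² = 0.000552.

μ = 280.000, τ = 0.000552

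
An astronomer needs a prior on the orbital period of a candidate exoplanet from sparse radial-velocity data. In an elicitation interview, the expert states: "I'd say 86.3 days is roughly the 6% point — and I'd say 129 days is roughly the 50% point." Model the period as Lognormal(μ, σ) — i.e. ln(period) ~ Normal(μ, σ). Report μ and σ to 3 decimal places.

If T ~ Lognormal(μ,σ) then ln T ~ Normal(μ,σ), so the p-quantile of ln T is μ + z_p·σ.
ln(86.3) = 4.458 and ln(129) = 4.86; z_{0.06} = -1.555, z_{0.5} = 0.
σ = (4.86 − 4.458)/(0 − (-1.555)) = 0.259.
μ = 4.458 − (-1.555)·0.259 = 4.860.

μ ≈ 4.860, σ ≈ 0.259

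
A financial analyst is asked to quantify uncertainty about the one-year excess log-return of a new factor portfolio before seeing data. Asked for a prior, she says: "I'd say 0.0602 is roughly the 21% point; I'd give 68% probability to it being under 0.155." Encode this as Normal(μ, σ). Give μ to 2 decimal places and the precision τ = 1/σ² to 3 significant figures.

μ = 0.12, τ = 181

The p-quantile of Normal(μ,σ) is μ + z_p·σ, with z_{0.21} = -0.8064 and z_{0.68} = 0.4677.
Eliminate σ: μ = (z₂·x₁ − z₁·x₂)/(z₂ − z₁) = (0.4677·0.0602 − (-0.8064)·0.155)/1.274 = 0.12.
Then σ = (x₂ − x₁)/(z₂ − z₁) = (0.155 − 0.0602)/1.274 = 0.07.
Precision τ = 1/σ² = 1/0.0744² = 181.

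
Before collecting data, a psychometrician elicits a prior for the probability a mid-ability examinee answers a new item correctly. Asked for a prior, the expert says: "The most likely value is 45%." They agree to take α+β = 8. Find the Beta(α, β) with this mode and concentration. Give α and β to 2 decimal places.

α = 3.70, β = 4.30

For α,β > 1 the Beta mode is (α−1)/(α+β−2). With α+β = 8, the mode is (α−1)/6.
Set (α−1)/6 = 0.45 → α = 1 + 0.45·6 = 3.70.
β = 8 − α = 4.30.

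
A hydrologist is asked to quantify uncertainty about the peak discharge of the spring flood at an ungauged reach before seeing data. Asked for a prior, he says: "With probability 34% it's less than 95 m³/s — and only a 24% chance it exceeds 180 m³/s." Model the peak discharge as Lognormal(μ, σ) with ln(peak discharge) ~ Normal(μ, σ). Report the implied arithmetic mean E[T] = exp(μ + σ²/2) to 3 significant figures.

E[T] ≈ 142 m³/s

If T ~ Lognormal(μ,σ) then ln T ~ Normal(μ,σ), so the p-quantile of ln T is μ + z_p·σ.
ln(95) = 4.554 and ln(180) = 5.193; z_{0.34} = -0.4125, z_{0.76} = 0.7063.
σ = (5.193 − 4.554)/(0.7063 − (-0.4125)) = 0.571.
μ = 4.554 − (-0.4125)·0.571 = 4.789.
E[T] = exp(μ + σ²/2) = exp(4.789 + 0.1632) = 142 m³/s.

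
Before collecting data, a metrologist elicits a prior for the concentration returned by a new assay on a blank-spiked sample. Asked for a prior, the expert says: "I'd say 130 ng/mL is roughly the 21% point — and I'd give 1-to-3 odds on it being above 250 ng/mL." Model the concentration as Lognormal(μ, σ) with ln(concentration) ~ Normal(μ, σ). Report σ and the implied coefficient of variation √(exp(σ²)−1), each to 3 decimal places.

If T ~ Lognormal(μ,σ) then ln T ~ Normal(μ,σ), so the p-quantile of ln T is μ + z_p·σ.
ln(130) = 4.868 and ln(250) = 5.521; z_{0.21} = -0.8064, z_{0.75} = 0.6745.
σ = (5.521 − 4.868)/(0.6745 − (-0.8064)) = 0.442.
μ = 4.868 − (-0.8064)·0.442 = 5.224.
CV = √(exp(σ²)−1) = √(exp(0.1950)−1) = 0.464.

σ ≈ 0.442, CV ≈ 0.464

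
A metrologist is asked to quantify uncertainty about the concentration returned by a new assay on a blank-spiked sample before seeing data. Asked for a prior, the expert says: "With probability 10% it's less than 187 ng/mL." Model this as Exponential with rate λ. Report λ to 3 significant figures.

λ ≈ 0.000563

P(T < 187.0) = 1 − e^(−λ·187.0) = 0.1, so λ = −ln(1−0.1)/187.0 = −ln(0.9)/187.0 = 0.000563.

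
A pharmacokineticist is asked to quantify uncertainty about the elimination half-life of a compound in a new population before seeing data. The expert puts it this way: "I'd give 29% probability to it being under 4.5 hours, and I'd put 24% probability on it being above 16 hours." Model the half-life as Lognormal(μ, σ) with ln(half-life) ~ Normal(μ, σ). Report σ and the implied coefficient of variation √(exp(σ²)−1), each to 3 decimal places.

σ ≈ 1.007, CV ≈ 1.325

If T ~ Lognormal(μ,σ) then ln T ~ Normal(μ,σ), so the p-quantile of ln T is μ + z_p·σ.
ln(4.5) = 1.504 and ln(16) = 2.773; z_{0.29} = -0.5534, z_{0.76} = 0.7063.
σ = (2.773 − 1.504)/(0.7063 − (-0.5534)) = 1.007.
μ = 1.504 − (-0.5534)·1.007 = 2.061.
CV = √(exp(σ²)−1) = √(exp(1.0141)−1) = 1.325.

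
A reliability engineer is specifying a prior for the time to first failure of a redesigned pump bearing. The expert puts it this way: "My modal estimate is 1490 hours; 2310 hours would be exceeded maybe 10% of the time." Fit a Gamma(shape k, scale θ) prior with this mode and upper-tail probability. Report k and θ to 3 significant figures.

Gamma(k,θ) with k>1 has mode (k−1)θ, so θ = 1490/(k−1).
Need P(X < 2310) = 0.9 with θ tied to k this way. Start at k = 2, θ = 1490: P(X<2310) ≈ 0.459.
Too low — raise k to concentrate. Iterating converges to k ≈ 10.7.
Then θ = 1490/(10.7−1) ≈ 153.

k ≈ 10.7, θ ≈ 153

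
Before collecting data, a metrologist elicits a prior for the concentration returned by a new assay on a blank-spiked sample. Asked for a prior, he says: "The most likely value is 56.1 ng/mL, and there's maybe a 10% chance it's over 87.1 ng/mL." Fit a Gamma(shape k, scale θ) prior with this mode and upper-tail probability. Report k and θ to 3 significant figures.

Gamma(k,θ) with k>1 has mode (k−1)θ, so θ = 56.1/(k−1).
Need P(X < 87.1) = 0.9 with θ tied to k this way. Start at k = 2, θ = 56.1: P(X<87.1) ≈ 0.460.
Too low — raise k to concentrate. Iterating converges to k ≈ 10.7.
Then θ = 56.1/(10.7−1) ≈ 5.8.

k ≈ 10.7, θ ≈ 5.8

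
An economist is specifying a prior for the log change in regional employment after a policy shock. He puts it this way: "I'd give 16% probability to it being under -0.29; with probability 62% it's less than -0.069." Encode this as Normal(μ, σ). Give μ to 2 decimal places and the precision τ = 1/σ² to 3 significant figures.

For Normal(μ,σ), the p-quantile is μ + z_p·σ. Here z_{0.16} = -0.9945, z_{0.62} = 0.3055.
So -0.29 = μ − 0.9945σ and -0.069 = μ + 0.3055σ.
Subtracting: σ = (-0.069 − -0.29)/(0.3055 − (-0.9945)) = 0.17.
Then μ = -0.29 − (-0.9945)·0.17 = -0.12.
Precision τ = 1/σ² = 1/0.17² = 34.6.

μ = -0.12, τ = 34.6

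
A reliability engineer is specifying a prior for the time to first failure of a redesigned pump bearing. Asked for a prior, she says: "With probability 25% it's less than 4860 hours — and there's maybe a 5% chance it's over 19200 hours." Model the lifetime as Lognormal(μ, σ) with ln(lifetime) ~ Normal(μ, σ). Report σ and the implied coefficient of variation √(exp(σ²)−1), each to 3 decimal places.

σ ≈ 0.592, CV ≈ 0.648

If T ~ Lognormal(μ,σ) then ln T ~ Normal(μ,σ), so the p-quantile of ln T is μ + z_p·σ.
ln(4860) = 8.489 and ln(19200) = 9.863; z_{0.25} = -0.6745, z_{0.95} = 1.645.
σ = (9.863 − 8.489)/(1.645 − (-0.6745)) = 0.592.
μ = 8.489 − (-0.6745)·0.592 = 8.888.
CV = √(exp(σ²)−1) = √(exp(0.3509)−1) = 0.648.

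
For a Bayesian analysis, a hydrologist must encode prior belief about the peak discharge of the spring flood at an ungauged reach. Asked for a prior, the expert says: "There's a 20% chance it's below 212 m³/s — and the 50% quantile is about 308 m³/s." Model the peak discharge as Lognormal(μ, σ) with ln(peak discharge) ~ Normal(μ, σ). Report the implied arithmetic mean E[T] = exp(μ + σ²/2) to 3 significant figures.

E[T] ≈ 340 m³/s

If T ~ Lognormal(μ,σ) then ln T ~ Normal(μ,σ), so the p-quantile of ln T is μ + z_p·σ.
ln(212) = 5.357 and ln(308) = 5.73; z_{0.2} = -0.8416, z_{0.5} = 0.
σ = (5.73 − 5.357)/(0 − (-0.8416)) = 0.444.
μ = 5.357 − (-0.8416)·0.444 = 5.730.
E[T] = exp(μ + σ²/2) = exp(5.730 + 0.0985) = 340 m³/s.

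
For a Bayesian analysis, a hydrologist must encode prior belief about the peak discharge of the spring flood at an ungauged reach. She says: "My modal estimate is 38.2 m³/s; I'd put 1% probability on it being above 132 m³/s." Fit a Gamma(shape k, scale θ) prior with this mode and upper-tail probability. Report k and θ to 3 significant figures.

k ≈ 3.83, θ ≈ 13.5

Gamma(k,θ) with k>1 has mode (k−1)θ, so θ = 38.2/(k−1).
Need P(X < 132) = 0.99 with θ tied to k this way. Start at k = 2, θ = 38.2: P(X<132) ≈ 0.859.
Too low — raise k to concentrate. Iterating converges to k ≈ 3.83.
Then θ = 38.2/(3.83−1) ≈ 13.5.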